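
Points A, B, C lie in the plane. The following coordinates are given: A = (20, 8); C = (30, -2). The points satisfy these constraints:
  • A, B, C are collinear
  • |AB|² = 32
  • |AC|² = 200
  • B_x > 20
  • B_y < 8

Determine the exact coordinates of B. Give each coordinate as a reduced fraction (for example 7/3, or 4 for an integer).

B = (24, 4)

1. B_x = 24  [[A, B, C are collinear ⇒ -10x-10y+280=0] ∩ [|B−(20, 8)|²=32]]
2. B_y = 4  [[A, B, C are collinear ⇒ -10x-10y+280=0] ∩ [|B−(20, 8)|²=32]]
   so B = (24, 4)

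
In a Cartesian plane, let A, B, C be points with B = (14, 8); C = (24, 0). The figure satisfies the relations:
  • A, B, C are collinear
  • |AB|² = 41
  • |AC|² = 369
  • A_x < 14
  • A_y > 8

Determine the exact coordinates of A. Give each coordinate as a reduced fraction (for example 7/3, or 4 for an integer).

1. A_x = 9  [[A, B, C are collinear ⇒ 8x+10y-192=0] ∩ [|A−(14, 8)|²=41]]
2. A_y = 12  [[A, B, C are collinear ⇒ 8x+10y-192=0] ∩ [|A−(14, 8)|²=41]]
   so A = (9, 12)

A = (9, 12)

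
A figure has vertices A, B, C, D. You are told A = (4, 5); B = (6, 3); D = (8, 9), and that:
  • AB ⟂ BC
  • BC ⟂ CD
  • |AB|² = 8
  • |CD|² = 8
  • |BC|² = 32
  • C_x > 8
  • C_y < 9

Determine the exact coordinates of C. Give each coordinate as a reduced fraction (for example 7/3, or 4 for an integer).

1. C_x = 10  [[AB ⟂ BC ⇒ 2x-2y-6=0] ∩ [|C−(8, 9)|²=8]]
2. C_y = 7  [[AB ⟂ BC ⇒ 2x-2y-6=0] ∩ [|C−(8, 9)|²=8]]
   so C = (10, 7)

C = (10, 7)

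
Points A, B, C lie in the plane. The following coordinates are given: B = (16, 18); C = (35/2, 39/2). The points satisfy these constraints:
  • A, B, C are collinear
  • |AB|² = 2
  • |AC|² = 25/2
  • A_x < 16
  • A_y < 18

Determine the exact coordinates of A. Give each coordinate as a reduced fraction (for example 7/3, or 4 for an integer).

A = (15, 17)

1. A_x = 15  [[A, B, C are collinear ⇒ -3/2x+3/2y-3=0] ∩ [|A−(16, 18)|²=2]]
2. A_y = 17  [[A, B, C are collinear ⇒ -3/2x+3/2y-3=0] ∩ [|A−(16, 18)|²=2]]
   so A = (15, 17)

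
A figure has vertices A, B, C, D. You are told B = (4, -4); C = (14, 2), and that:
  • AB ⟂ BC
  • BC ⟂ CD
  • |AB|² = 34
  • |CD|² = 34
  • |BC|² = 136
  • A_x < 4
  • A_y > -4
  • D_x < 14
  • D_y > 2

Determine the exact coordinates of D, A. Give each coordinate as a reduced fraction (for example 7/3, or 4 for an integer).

1. D_x = 11  [[BC ⟂ CD ⇒ 10x+6y-152=0] ∩ [|D−(14, 2)|²=34]]
2. D_y = 7  [[BC ⟂ CD ⇒ 10x+6y-152=0] ∩ [|D−(14, 2)|²=34]]
   so D = (11, 7)
3. A_x = 1  [[AB ⟂ BC ⇒ -10x-6y+16=0] ∩ [|A−(4, -4)|²=34]]
4. A_y = 1  [[AB ⟂ BC ⇒ -10x-6y+16=0] ∩ [|A−(4, -4)|²=34]]
   so A = (1, 1)

D = (11, 7)
A = (1, 1)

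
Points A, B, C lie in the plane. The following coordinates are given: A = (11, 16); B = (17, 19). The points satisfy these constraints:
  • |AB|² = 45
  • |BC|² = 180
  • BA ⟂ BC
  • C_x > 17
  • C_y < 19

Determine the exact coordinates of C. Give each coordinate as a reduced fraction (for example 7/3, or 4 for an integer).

1. C_x = 23  [[BA ⟂ BC ⇒ -6x-3y+159=0] ∩ [|C−(17, 19)|²=180]]
2. C_y = 7  [[BA ⟂ BC ⇒ -6x-3y+159=0] ∩ [|C−(17, 19)|²=180]]
   so C = (23, 7)

C = (23, 7)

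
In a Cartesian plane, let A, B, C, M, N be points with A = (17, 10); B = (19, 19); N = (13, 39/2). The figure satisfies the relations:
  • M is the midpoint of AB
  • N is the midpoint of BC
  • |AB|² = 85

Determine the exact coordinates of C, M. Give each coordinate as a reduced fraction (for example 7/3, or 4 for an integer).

C = (7, 20)
M = (18, 29/2)

1. M_x = 18  [2·M = A+B = (17, 10)+(19, 19)]
2. M_y = 29/2  [2·M = A+B = (17, 10)+(19, 19)]
   so M = (18, 29/2)
3. C_x = 7  [C = 2·N−B = 2·(13, 39/2)−(19, 19)]
4. C_y = 20  [C = 2·N−B = 2·(13, 39/2)−(19, 19)]
   so C = (7, 20)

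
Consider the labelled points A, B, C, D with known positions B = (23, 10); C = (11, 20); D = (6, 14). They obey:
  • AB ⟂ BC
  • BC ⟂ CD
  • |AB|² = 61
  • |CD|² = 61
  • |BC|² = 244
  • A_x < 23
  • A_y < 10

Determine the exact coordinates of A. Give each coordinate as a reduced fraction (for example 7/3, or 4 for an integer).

1. A_x = 18  [[AB ⟂ BC ⇒ 12x-10y-176=0] ∩ [|A−(23, 10)|²=61]]
2. A_y = 4  [[AB ⟂ BC ⇒ 12x-10y-176=0] ∩ [|A−(23, 10)|²=61]]
   so A = (18, 4)

A = (18, 4)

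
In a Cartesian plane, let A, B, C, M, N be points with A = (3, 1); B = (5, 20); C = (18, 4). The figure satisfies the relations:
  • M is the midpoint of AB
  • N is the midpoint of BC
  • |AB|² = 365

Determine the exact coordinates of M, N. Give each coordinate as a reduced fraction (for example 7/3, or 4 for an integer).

M = (4, 21/2)
N = (23/2, 12)

1. M_x = 4  [2·M = A+B = (3, 1)+(5, 20)]
2. M_y = 21/2  [2·M = A+B = (3, 1)+(5, 20)]
   so M = (4, 21/2)
3. N_x = 23/2  [2·N = B+C = (5, 20)+(18, 4)]
4. N_y = 12  [2·N = B+C = (5, 20)+(18, 4)]
   so N = (23/2, 12)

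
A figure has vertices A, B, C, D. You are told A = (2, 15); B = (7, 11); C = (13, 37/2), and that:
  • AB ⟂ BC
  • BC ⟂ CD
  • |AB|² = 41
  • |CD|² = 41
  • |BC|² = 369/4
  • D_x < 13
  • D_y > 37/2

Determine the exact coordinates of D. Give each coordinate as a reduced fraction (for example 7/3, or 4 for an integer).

1. D_x = 8  [[BC ⟂ CD ⇒ 6x+15/2y-867/4=0] ∩ [|D−(13, 37/2)|²=41]]
2. D_y = 45/2  [[BC ⟂ CD ⇒ 6x+15/2y-867/4=0] ∩ [|D−(13, 37/2)|²=41]]
   so D = (8, 45/2)

D = (8, 45/2)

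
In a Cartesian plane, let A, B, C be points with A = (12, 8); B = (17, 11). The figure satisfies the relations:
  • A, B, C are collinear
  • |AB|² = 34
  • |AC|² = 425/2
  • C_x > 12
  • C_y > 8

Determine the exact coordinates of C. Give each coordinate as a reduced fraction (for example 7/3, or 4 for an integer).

C = (49/2, 31/2)

1. C_x = 49/2  [[A, B, C are collinear ⇒ -3x+5y-4=0] ∩ [|C−(12, 8)|²=425/2]]
2. C_y = 31/2  [[A, B, C are collinear ⇒ -3x+5y-4=0] ∩ [|C−(12, 8)|²=425/2]]
   so C = (49/2, 31/2)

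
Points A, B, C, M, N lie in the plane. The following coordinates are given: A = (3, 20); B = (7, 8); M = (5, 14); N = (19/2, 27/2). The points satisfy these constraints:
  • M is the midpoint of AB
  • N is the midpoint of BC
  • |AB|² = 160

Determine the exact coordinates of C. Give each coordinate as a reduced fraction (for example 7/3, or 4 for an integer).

1. C_x = 12  [C = 2·N−B = 2·(19/2, 27/2)−(7, 8)]
2. C_y = 19  [C = 2·N−B = 2·(19/2, 27/2)−(7, 8)]
   so C = (12, 19)

C = (12, 19)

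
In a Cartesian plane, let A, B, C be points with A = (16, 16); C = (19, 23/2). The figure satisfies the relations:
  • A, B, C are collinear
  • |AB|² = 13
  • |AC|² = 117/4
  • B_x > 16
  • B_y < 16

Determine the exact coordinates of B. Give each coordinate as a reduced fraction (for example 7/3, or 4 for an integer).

1. B_x = 18  [[A, B, C are collinear ⇒ -9/2x-3y+120=0] ∩ [|B−(16, 16)|²=13]]
2. B_y = 13  [[A, B, C are collinear ⇒ -9/2x-3y+120=0] ∩ [|B−(16, 16)|²=13]]
   so B = (18, 13)

B = (18, 13)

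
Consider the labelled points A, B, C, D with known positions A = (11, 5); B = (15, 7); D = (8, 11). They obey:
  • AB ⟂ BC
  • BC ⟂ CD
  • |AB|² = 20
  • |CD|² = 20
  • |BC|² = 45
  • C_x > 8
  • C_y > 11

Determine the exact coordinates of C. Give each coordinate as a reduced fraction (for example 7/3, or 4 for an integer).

C = (12, 13)

1. C_x = 12  [[AB ⟂ BC ⇒ 4x+2y-74=0] ∩ [|C−(8, 11)|²=20]]
2. C_y = 13  [[AB ⟂ BC ⇒ 4x+2y-74=0] ∩ [|C−(8, 11)|²=20]]
   so C = (12, 13)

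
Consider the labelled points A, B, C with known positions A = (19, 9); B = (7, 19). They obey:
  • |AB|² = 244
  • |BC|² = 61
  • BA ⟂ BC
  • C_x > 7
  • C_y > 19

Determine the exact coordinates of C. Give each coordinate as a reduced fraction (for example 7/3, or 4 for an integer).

1. C_x = 12  [[BA ⟂ BC ⇒ 12x-10y+106=0] ∩ [|C−(7, 19)|²=61]]
2. C_y = 25  [[BA ⟂ BC ⇒ 12x-10y+106=0] ∩ [|C−(7, 19)|²=61]]
   so C = (12, 25)

C = (12, 25)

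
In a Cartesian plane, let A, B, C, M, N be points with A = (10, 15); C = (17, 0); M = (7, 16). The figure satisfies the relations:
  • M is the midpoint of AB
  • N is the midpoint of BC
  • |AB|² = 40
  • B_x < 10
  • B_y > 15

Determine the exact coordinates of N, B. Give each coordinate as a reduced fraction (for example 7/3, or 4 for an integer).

N = (21/2, 17/2)
B = (4, 17)

1. B_x = 4  [B = 2·M−A = 2·(7, 16)−(10, 15)]
2. B_y = 17  [B = 2·M−A = 2·(7, 16)−(10, 15)]
   so B = (4, 17)
3. N_x = 21/2  [2·N = B+C = (4, 17)+(17, 0)]
4. N_y = 17/2  [2·N = B+C = (4, 17)+(17, 0)]
   so N = (21/2, 17/2)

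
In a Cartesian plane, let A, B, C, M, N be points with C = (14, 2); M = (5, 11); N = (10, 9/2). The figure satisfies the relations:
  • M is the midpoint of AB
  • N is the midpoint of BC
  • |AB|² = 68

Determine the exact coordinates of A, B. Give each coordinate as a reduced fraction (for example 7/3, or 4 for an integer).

1. B_x = 6  [B = 2·N−C = 2·(10, 9/2)−(14, 2)]
2. B_y = 7  [B = 2·N−C = 2·(10, 9/2)−(14, 2)]
   so B = (6, 7)
3. A_x = 4  [A = 2·M−B = 2·(5, 11)−(6, 7)]
4. A_y = 15  [A = 2·M−B = 2·(5, 11)−(6, 7)]
   so A = (4, 15)

A = (4, 15)
B = (6, 7)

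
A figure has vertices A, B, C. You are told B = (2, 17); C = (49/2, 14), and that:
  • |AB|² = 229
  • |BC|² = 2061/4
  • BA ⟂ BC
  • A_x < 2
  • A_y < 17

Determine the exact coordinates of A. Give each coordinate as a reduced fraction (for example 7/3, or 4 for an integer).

A = (0, 2)

1. A_x = 0  [[BA ⟂ BC ⇒ 45/2x-3y+6=0] ∩ [|A−(2, 17)|²=229]]
2. A_y = 2  [[BA ⟂ BC ⇒ 45/2x-3y+6=0] ∩ [|A−(2, 17)|²=229]]
   so A = (0, 2)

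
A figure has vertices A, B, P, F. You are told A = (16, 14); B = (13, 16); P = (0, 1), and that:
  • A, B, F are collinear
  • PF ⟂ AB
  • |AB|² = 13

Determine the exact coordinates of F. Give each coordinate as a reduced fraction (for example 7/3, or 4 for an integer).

F = (142/13, 226/13)

1. F_x = 142/13  [[A, B, F are collinear ⇒ -2x-3y+74=0] ∩ [PF ⟂ AB ⇒ -3x+2y-2=0]]
2. F_y = 226/13  [[A, B, F are collinear ⇒ -2x-3y+74=0] ∩ [PF ⟂ AB ⇒ -3x+2y-2=0]]
   so F = (142/13, 226/13)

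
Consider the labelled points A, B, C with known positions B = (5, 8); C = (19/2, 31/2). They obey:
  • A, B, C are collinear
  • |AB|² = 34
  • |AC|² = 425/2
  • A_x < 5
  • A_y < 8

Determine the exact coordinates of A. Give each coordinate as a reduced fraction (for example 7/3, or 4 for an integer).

A = (2, 3)

1. A_x = 2  [[A, B, C are collinear ⇒ -15/2x+9/2y+3/2=0] ∩ [|A−(5, 8)|²=34]]
2. A_y = 3  [[A, B, C are collinear ⇒ -15/2x+9/2y+3/2=0] ∩ [|A−(5, 8)|²=34]]
   so A = (2, 3)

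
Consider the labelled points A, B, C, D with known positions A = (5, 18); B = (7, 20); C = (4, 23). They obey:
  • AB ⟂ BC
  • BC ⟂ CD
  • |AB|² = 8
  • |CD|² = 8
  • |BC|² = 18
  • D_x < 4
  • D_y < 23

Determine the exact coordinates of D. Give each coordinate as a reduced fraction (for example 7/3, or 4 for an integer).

1. D_x = 2  [[BC ⟂ CD ⇒ -3x+3y-57=0] ∩ [|D−(4, 23)|²=8]]
2. D_y = 21  [[BC ⟂ CD ⇒ -3x+3y-57=0] ∩ [|D−(4, 23)|²=8]]
   so D = (2, 21)

D = (2, 21)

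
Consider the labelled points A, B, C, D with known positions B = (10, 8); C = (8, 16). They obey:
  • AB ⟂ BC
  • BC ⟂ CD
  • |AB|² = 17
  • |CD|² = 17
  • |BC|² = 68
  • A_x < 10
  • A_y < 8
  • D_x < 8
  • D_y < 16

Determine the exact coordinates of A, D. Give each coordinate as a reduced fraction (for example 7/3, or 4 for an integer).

1. A_x = 6  [[AB ⟂ BC ⇒ 2x-8y+44=0] ∩ [|A−(10, 8)|²=17]]
2. A_y = 7  [[AB ⟂ BC ⇒ 2x-8y+44=0] ∩ [|A−(10, 8)|²=17]]
   so A = (6, 7)
3. D_x = 4  [[BC ⟂ CD ⇒ -2x+8y-112=0] ∩ [|D−(8, 16)|²=17]]
4. D_y = 15  [[BC ⟂ CD ⇒ -2x+8y-112=0] ∩ [|D−(8, 16)|²=17]]
   so D = (4, 15)

A = (6, 7)
D = (4, 15)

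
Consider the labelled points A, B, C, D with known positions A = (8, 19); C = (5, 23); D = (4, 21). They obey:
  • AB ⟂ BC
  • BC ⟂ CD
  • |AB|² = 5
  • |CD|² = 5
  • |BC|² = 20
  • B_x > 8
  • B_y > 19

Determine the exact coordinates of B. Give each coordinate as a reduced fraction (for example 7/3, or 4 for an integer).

1. B_x = 9  [[BC ⟂ CD ⇒ 1x+2y-51=0] ∩ [|B−(8, 19)|²=5]]
2. B_y = 21  [[BC ⟂ CD ⇒ 1x+2y-51=0] ∩ [|B−(8, 19)|²=5]]
   so B = (9, 21)

B = (9, 21)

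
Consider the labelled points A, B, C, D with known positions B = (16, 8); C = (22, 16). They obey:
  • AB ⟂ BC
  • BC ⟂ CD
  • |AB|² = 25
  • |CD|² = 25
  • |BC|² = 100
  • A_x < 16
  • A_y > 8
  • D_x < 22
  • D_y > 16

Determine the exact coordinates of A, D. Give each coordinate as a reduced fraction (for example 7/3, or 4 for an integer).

A = (12, 11)
D = (18, 19)

1. A_x = 12  [[AB ⟂ BC ⇒ -6x-8y+160=0] ∩ [|A−(16, 8)|²=25]]
2. A_y = 11  [[AB ⟂ BC ⇒ -6x-8y+160=0] ∩ [|A−(16, 8)|²=25]]
   so A = (12, 11)
3. D_x = 18  [[BC ⟂ CD ⇒ 6x+8y-260=0] ∩ [|D−(22, 16)|²=25]]
4. D_y = 19  [[BC ⟂ CD ⇒ 6x+8y-260=0] ∩ [|D−(22, 16)|²=25]]
   so D = (18, 19)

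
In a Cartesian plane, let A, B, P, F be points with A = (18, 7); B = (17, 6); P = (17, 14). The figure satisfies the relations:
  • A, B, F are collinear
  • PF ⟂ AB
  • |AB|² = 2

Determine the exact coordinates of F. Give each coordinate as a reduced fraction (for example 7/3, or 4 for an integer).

1. F_x = 21  [[A, B, F are collinear ⇒ 1x-1y-11=0] ∩ [PF ⟂ AB ⇒ -1x-1y+31=0]]
2. F_y = 10  [[A, B, F are collinear ⇒ 1x-1y-11=0] ∩ [PF ⟂ AB ⇒ -1x-1y+31=0]]
   so F = (21, 10)

F = (21, 10)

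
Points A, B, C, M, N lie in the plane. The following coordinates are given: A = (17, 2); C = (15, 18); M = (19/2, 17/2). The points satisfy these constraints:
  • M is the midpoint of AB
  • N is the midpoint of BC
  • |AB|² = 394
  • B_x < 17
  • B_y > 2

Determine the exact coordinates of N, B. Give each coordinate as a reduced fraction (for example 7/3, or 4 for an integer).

N = (17/2, 33/2)
B = (2, 15)

1. B_x = 2  [B = 2·M−A = 2·(19/2, 17/2)−(17, 2)]
2. B_y = 15  [B = 2·M−A = 2·(19/2, 17/2)−(17, 2)]
   so B = (2, 15)
3. N_x = 17/2  [2·N = B+C = (2, 15)+(15, 18)]
4. N_y = 33/2  [2·N = B+C = (2, 15)+(15, 18)]
   so N = (17/2, 33/2)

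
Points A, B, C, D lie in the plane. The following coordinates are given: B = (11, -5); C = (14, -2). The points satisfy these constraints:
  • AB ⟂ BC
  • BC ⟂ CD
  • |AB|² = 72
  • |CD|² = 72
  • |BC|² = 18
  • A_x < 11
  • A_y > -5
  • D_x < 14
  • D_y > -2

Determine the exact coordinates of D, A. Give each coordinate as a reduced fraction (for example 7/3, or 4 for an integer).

D = (8, 4)
A = (5, 1)

1. D_x = 8  [[BC ⟂ CD ⇒ 3x+3y-36=0] ∩ [|D−(14, -2)|²=72]]
2. D_y = 4  [[BC ⟂ CD ⇒ 3x+3y-36=0] ∩ [|D−(14, -2)|²=72]]
   so D = (8, 4)
3. A_x = 5  [[AB ⟂ BC ⇒ -3x-3y+18=0] ∩ [|A−(11, -5)|²=72]]
4. A_y = 1  [[AB ⟂ BC ⇒ -3x-3y+18=0] ∩ [|A−(11, -5)|²=72]]
   so A = (5, 1)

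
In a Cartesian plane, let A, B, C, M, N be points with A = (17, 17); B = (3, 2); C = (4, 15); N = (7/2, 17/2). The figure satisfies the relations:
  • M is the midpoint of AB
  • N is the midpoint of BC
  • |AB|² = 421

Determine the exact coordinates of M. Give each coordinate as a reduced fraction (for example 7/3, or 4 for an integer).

M = (10, 19/2)

1. M_x = 10  [2·M = A+B = (17, 17)+(3, 2)]
2. M_y = 19/2  [2·M = A+B = (17, 17)+(3, 2)]
   so M = (10, 19/2)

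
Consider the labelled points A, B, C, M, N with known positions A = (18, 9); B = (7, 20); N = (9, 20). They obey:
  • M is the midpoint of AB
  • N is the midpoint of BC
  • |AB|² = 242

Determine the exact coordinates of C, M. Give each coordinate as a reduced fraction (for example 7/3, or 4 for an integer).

C = (11, 20)
M = (25/2, 29/2)

1. M_x = 25/2  [2·M = A+B = (18, 9)+(7, 20)]
2. M_y = 29/2  [2·M = A+B = (18, 9)+(7, 20)]
   so M = (25/2, 29/2)
3. C_x = 11  [C = 2·N−B = 2·(9, 20)−(7, 20)]
4. C_y = 20  [C = 2·N−B = 2·(9, 20)−(7, 20)]
   so C = (11, 20)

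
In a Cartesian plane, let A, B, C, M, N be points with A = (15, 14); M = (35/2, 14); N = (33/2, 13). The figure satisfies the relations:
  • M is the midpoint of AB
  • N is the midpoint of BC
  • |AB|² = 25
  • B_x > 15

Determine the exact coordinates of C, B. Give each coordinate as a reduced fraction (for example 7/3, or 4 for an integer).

1. B_x = 20  [B = 2·M−A = 2·(35/2, 14)−(15, 14)]
2. B_y = 14  [B = 2·M−A = 2·(35/2, 14)−(15, 14)]
   so B = (20, 14)
3. C_x = 13  [C = 2·N−B = 2·(33/2, 13)−(20, 14)]
4. C_y = 12  [C = 2·N−B = 2·(33/2, 13)−(20, 14)]
   so C = (13, 12)

C = (13, 12)
B = (20, 14)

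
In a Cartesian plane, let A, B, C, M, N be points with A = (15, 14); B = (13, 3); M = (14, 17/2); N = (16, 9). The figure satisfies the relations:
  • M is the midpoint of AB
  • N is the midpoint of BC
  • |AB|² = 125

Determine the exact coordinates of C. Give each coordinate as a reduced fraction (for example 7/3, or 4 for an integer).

C = (19, 15)

1. C_x = 19  [C = 2·N−B = 2·(16, 9)−(13, 3)]
2. C_y = 15  [C = 2·N−B = 2·(16, 9)−(13, 3)]
   so C = (19, 15)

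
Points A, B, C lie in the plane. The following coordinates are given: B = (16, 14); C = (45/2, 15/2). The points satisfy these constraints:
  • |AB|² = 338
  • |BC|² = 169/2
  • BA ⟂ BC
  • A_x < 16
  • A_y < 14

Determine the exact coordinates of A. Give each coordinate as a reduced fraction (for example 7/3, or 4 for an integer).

A = (3, 1)

1. A_x = 3  [[BA ⟂ BC ⇒ 13/2x-13/2y-13=0] ∩ [|A−(16, 14)|²=338]]
2. A_y = 1  [[BA ⟂ BC ⇒ 13/2x-13/2y-13=0] ∩ [|A−(16, 14)|²=338]]
   so A = (3, 1)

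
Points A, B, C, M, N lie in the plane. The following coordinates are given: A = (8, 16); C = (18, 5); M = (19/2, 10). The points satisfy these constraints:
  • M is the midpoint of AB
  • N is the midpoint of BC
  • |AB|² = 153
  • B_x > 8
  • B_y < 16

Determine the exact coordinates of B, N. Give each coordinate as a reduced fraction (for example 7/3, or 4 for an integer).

B = (11, 4)
N = (29/2, 9/2)

1. B_x = 11  [B = 2·M−A = 2·(19/2, 10)−(8, 16)]
2. B_y = 4  [B = 2·M−A = 2·(19/2, 10)−(8, 16)]
   so B = (11, 4)
3. N_x = 29/2  [2·N = B+C = (11, 4)+(18, 5)]
4. N_y = 9/2  [2·N = B+C = (11, 4)+(18, 5)]
   so N = (29/2, 9/2)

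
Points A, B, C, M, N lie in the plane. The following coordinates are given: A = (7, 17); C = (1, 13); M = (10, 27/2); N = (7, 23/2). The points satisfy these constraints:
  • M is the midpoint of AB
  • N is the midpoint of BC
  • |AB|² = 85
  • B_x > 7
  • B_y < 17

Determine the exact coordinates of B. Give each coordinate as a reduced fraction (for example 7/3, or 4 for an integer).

B = (13, 10)

1. B_x = 13  [B = 2·M−A = 2·(10, 27/2)−(7, 17)]
2. B_y = 10  [B = 2·M−A = 2·(10, 27/2)−(7, 17)]
   so B = (13, 10)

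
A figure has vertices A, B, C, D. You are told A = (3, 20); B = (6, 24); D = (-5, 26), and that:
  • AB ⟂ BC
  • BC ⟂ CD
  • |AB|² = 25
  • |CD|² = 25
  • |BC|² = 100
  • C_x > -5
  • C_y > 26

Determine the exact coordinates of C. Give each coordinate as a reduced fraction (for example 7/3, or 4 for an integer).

1. C_x = -2  [[AB ⟂ BC ⇒ 3x+4y-114=0] ∩ [|C−(-5, 26)|²=25]]
2. C_y = 30  [[AB ⟂ BC ⇒ 3x+4y-114=0] ∩ [|C−(-5, 26)|²=25]]
   so C = (-2, 30)

C = (-2, 30)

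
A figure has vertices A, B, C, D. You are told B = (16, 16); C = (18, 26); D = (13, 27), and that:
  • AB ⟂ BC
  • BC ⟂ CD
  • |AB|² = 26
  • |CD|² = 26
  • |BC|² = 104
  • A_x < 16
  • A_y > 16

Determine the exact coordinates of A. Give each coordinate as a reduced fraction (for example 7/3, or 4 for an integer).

1. A_x = 11  [[AB ⟂ BC ⇒ -2x-10y+192=0] ∩ [|A−(16, 16)|²=26]]
2. A_y = 17  [[AB ⟂ BC ⇒ -2x-10y+192=0] ∩ [|A−(16, 16)|²=26]]
   so A = (11, 17)

A = (11, 17)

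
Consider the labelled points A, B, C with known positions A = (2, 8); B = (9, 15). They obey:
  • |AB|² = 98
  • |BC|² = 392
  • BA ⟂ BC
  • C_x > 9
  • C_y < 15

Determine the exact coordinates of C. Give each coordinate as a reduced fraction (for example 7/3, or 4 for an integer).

1. C_x = 23  [[BA ⟂ BC ⇒ -7x-7y+168=0] ∩ [|C−(9, 15)|²=392]]
2. C_y = 1  [[BA ⟂ BC ⇒ -7x-7y+168=0] ∩ [|C−(9, 15)|²=392]]
   so C = (23, 1)

C = (23, 1)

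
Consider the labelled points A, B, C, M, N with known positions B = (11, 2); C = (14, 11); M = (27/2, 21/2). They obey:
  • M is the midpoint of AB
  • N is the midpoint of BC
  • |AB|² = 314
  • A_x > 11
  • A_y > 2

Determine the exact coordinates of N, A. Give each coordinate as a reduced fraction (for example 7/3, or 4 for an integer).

N = (25/2, 13/2)
A = (16, 19)

1. A_x = 16  [A = 2·M−B = 2·(27/2, 21/2)−(11, 2)]
2. A_y = 19  [A = 2·M−B = 2·(27/2, 21/2)−(11, 2)]
   so A = (16, 19)
3. N_x = 25/2  [2·N = B+C = (11, 2)+(14, 11)]
4. N_y = 13/2  [2·N = B+C = (11, 2)+(14, 11)]
   so N = (25/2, 13/2)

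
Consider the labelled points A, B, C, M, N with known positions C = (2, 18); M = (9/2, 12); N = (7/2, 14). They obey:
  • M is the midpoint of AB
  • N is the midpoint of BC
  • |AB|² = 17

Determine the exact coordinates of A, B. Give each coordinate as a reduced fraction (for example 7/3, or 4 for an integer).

A = (4, 14)
B = (5, 10)

1. B_x = 5  [B = 2·N−C = 2·(7/2, 14)−(2, 18)]
2. B_y = 10  [B = 2·N−C = 2·(7/2, 14)−(2, 18)]
   so B = (5, 10)
3. A_x = 4  [A = 2·M−B = 2·(9/2, 12)−(5, 10)]
4. A_y = 14  [A = 2·M−B = 2·(9/2, 12)−(5, 10)]
   so A = (4, 14)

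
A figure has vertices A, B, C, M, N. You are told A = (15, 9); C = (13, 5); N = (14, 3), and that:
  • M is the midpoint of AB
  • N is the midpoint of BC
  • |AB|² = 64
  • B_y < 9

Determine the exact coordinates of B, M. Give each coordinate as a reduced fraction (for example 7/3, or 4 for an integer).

1. B_x = 15  [B = 2·N−C = 2·(14, 3)−(13, 5)]
2. B_y = 1  [B = 2·N−C = 2·(14, 3)−(13, 5)]
   so B = (15, 1)
3. M_x = 15  [2·M = A+B = (15, 9)+(15, 1)]
4. M_y = 5  [2·M = A+B = (15, 9)+(15, 1)]
   so M = (15, 5)

B = (15, 1)
M = (15, 5)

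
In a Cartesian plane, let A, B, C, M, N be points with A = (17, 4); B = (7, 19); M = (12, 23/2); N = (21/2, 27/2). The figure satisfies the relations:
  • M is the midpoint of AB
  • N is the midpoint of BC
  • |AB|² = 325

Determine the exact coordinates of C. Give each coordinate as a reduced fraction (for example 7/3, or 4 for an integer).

1. C_x = 14  [C = 2·N−B = 2·(21/2, 27/2)−(7, 19)]
2. C_y = 8  [C = 2·N−B = 2·(21/2, 27/2)−(7, 19)]
   so C = (14, 8)

C = (14, 8)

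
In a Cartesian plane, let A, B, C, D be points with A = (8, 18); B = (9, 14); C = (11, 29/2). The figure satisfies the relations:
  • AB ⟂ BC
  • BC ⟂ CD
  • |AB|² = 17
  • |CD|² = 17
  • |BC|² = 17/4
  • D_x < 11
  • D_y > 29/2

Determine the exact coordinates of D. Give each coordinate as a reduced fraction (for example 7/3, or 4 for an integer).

D = (10, 37/2)

1. D_x = 10  [[BC ⟂ CD ⇒ 2x+1/2y-117/4=0] ∩ [|D−(11, 29/2)|²=17]]
2. D_y = 37/2  [[BC ⟂ CD ⇒ 2x+1/2y-117/4=0] ∩ [|D−(11, 29/2)|²=17]]
   so D = (10, 37/2)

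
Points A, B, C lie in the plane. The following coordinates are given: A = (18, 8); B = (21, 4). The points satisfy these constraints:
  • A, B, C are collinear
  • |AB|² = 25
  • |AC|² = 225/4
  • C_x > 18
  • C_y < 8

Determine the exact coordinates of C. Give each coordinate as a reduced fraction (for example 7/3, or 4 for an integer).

1. C_x = 45/2  [[A, B, C are collinear ⇒ 4x+3y-96=0] ∩ [|C−(18, 8)|²=225/4]]
2. C_y = 2  [[A, B, C are collinear ⇒ 4x+3y-96=0] ∩ [|C−(18, 8)|²=225/4]]
   so C = (45/2, 2)

C = (45/2, 2)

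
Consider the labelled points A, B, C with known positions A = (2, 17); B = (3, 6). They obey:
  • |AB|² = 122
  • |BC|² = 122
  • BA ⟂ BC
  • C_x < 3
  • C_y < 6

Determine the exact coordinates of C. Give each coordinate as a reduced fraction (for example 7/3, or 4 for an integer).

1. C_x = -8  [[BA ⟂ BC ⇒ -1x+11y-63=0] ∩ [|C−(3, 6)|²=122]]
2. C_y = 5  [[BA ⟂ BC ⇒ -1x+11y-63=0] ∩ [|C−(3, 6)|²=122]]
   so C = (-8, 5)

C = (-8, 5)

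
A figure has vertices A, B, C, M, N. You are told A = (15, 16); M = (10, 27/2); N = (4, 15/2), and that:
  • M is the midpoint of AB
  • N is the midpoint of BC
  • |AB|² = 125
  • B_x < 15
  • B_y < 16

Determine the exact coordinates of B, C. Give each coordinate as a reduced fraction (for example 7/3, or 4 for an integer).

B = (5, 11)
C = (3, 4)

1. B_x = 5  [B = 2·M−A = 2·(10, 27/2)−(15, 16)]
2. B_y = 11  [B = 2·M−A = 2·(10, 27/2)−(15, 16)]
   so B = (5, 11)
3. C_x = 3  [C = 2·N−B = 2·(4, 15/2)−(5, 11)]
4. C_y = 4  [C = 2·N−B = 2·(4, 15/2)−(5, 11)]
   so C = (3, 4)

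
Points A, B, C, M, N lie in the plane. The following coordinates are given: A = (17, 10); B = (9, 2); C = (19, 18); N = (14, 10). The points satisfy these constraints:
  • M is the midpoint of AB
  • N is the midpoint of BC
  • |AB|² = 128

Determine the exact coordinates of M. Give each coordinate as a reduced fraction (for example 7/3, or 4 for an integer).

M = (13, 6)

1. M_x = 13  [2·M = A+B = (17, 10)+(9, 2)]
2. M_y = 6  [2·M = A+B = (17, 10)+(9, 2)]
   so M = (13, 6)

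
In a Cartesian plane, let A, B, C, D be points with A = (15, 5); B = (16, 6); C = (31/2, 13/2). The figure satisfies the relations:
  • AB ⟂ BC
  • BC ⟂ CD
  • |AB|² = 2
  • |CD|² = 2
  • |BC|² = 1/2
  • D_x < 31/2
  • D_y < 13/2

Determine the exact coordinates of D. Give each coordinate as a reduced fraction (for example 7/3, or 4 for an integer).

D = (29/2, 11/2)

1. D_x = 29/2  [[BC ⟂ CD ⇒ -1/2x+1/2y+9/2=0] ∩ [|D−(31/2, 13/2)|²=2]]
2. D_y = 11/2  [[BC ⟂ CD ⇒ -1/2x+1/2y+9/2=0] ∩ [|D−(31/2, 13/2)|²=2]]
   so D = (29/2, 11/2)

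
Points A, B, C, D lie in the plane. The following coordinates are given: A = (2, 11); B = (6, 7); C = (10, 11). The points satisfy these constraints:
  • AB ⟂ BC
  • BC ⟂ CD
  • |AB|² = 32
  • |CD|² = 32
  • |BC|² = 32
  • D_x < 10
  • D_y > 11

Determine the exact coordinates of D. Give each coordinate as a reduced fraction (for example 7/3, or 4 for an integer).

D = (6, 15)

1. D_x = 6  [[BC ⟂ CD ⇒ 4x+4y-84=0] ∩ [|D−(10, 11)|²=32]]
2. D_y = 15  [[BC ⟂ CD ⇒ 4x+4y-84=0] ∩ [|D−(10, 11)|²=32]]
   so D = (6, 15)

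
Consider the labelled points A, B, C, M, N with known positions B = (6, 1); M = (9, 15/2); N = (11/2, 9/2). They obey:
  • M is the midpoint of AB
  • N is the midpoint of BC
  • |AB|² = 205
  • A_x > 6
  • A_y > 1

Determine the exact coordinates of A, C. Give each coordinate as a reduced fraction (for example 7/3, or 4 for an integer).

A = (12, 14)
C = (5, 8)

1. A_x = 12  [A = 2·M−B = 2·(9, 15/2)−(6, 1)]
2. A_y = 14  [A = 2·M−B = 2·(9, 15/2)−(6, 1)]
   so A = (12, 14)
3. C_x = 5  [C = 2·N−B = 2·(11/2, 9/2)−(6, 1)]
4. C_y = 8  [C = 2·N−B = 2·(11/2, 9/2)−(6, 1)]
   so C = (5, 8)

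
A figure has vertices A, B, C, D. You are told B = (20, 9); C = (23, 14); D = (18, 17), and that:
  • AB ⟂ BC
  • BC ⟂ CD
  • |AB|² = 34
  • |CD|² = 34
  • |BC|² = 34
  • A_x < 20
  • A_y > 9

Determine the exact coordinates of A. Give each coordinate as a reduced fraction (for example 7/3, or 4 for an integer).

A = (15, 12)

1. A_x = 15  [[AB ⟂ BC ⇒ -3x-5y+105=0] ∩ [|A−(20, 9)|²=34]]
2. A_y = 12  [[AB ⟂ BC ⇒ -3x-5y+105=0] ∩ [|A−(20, 9)|²=34]]
   so A = (15, 12)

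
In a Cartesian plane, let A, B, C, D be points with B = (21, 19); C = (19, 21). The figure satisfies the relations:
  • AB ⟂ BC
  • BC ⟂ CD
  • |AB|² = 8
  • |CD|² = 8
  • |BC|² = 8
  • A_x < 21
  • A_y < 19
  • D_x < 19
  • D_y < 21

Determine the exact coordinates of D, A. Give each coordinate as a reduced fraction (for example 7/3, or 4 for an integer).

D = (17, 19)
A = (19, 17)

1. D_x = 17  [[BC ⟂ CD ⇒ -2x+2y-4=0] ∩ [|D−(19, 21)|²=8]]
2. D_y = 19  [[BC ⟂ CD ⇒ -2x+2y-4=0] ∩ [|D−(19, 21)|²=8]]
   so D = (17, 19)
3. A_x = 19  [[AB ⟂ BC ⇒ 2x-2y-4=0] ∩ [|A−(21, 19)|²=8]]
4. A_y = 17  [[AB ⟂ BC ⇒ 2x-2y-4=0] ∩ [|A−(21, 19)|²=8]]
   so A = (19, 17)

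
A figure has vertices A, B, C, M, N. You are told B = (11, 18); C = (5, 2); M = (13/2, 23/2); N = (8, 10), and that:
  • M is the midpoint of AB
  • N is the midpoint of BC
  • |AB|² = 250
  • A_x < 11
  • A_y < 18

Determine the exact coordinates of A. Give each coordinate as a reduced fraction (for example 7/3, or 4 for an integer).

1. A_x = 2  [A = 2·M−B = 2·(13/2, 23/2)−(11, 18)]
2. A_y = 5  [A = 2·M−B = 2·(13/2, 23/2)−(11, 18)]
   so A = (2, 5)

A = (2, 5)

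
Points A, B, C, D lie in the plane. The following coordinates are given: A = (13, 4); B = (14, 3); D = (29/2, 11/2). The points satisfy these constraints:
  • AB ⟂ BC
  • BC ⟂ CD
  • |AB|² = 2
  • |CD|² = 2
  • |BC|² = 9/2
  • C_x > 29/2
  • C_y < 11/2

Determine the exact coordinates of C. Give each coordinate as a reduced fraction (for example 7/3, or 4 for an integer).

1. C_x = 31/2  [[AB ⟂ BC ⇒ 1x-1y-11=0] ∩ [|C−(29/2, 11/2)|²=2]]
2. C_y = 9/2  [[AB ⟂ BC ⇒ 1x-1y-11=0] ∩ [|C−(29/2, 11/2)|²=2]]
   so C = (31/2, 9/2)

C = (31/2, 9/2)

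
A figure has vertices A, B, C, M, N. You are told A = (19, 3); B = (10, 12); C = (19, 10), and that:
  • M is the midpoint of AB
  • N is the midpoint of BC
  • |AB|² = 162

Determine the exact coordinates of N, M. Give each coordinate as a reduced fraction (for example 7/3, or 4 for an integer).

1. M_x = 29/2  [2·M = A+B = (19, 3)+(10, 12)]
2. M_y = 15/2  [2·M = A+B = (19, 3)+(10, 12)]
   so M = (29/2, 15/2)
3. N_x = 29/2  [2·N = B+C = (10, 12)+(19, 10)]
4. N_y = 11  [2·N = B+C = (10, 12)+(19, 10)]
   so N = (29/2, 11)

N = (29/2, 11)
M = (29/2, 15/2)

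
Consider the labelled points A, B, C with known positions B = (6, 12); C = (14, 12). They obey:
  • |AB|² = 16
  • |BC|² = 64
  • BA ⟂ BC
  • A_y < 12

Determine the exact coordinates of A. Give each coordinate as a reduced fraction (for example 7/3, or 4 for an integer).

A = (6, 8)

1. A_x = 6  [[BA ⟂ BC ⇒ 8x-48=0] ∩ [|A−(6, 12)|²=16]]
2. A_y = 8  [[BA ⟂ BC ⇒ 8x-48=0] ∩ [|A−(6, 12)|²=16]]
   so A = (6, 8)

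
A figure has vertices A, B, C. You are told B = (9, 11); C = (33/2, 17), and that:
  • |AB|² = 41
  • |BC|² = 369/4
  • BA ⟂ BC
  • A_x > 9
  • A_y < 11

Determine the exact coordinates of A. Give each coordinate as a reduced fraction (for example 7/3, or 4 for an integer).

1. A_x = 13  [[BA ⟂ BC ⇒ 15/2x+6y-267/2=0] ∩ [|A−(9, 11)|²=41]]
2. A_y = 6  [[BA ⟂ BC ⇒ 15/2x+6y-267/2=0] ∩ [|A−(9, 11)|²=41]]
   so A = (13, 6)

A = (13, 6)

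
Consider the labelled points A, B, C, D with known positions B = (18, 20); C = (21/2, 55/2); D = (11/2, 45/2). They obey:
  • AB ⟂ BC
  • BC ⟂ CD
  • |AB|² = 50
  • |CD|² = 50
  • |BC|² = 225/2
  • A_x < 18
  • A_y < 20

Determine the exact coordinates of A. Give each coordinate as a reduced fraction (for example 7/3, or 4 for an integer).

1. A_x = 13  [[AB ⟂ BC ⇒ 15/2x-15/2y+15=0] ∩ [|A−(18, 20)|²=50]]
2. A_y = 15  [[AB ⟂ BC ⇒ 15/2x-15/2y+15=0] ∩ [|A−(18, 20)|²=50]]
   so A = (13, 15)

A = (13, 15)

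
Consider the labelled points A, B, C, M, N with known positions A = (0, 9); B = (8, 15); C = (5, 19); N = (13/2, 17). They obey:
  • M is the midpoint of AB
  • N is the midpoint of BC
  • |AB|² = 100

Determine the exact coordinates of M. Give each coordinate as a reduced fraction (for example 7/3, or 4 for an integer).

M = (4, 12)

1. M_x = 4  [2·M = A+B = (0, 9)+(8, 15)]
2. M_y = 12  [2·M = A+B = (0, 9)+(8, 15)]
   so M = (4, 12)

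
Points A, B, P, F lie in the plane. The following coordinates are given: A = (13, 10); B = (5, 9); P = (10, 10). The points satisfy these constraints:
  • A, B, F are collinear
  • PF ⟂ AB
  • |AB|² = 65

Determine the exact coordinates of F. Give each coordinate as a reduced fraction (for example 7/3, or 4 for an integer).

F = (653/65, 626/65)

1. F_x = 653/65  [[A, B, F are collinear ⇒ 1x-8y+67=0] ∩ [PF ⟂ AB ⇒ -8x-1y+90=0]]
2. F_y = 626/65  [[A, B, F are collinear ⇒ 1x-8y+67=0] ∩ [PF ⟂ AB ⇒ -8x-1y+90=0]]
   so F = (653/65, 626/65)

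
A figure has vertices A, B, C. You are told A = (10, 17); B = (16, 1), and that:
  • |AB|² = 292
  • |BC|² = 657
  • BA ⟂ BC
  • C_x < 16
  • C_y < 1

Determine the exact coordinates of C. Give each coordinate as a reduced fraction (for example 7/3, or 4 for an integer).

C = (-8, -8)

1. C_x = -8  [[BA ⟂ BC ⇒ -6x+16y+80=0] ∩ [|C−(16, 1)|²=657]]
2. C_y = -8  [[BA ⟂ BC ⇒ -6x+16y+80=0] ∩ [|C−(16, 1)|²=657]]
   so C = (-8, -8)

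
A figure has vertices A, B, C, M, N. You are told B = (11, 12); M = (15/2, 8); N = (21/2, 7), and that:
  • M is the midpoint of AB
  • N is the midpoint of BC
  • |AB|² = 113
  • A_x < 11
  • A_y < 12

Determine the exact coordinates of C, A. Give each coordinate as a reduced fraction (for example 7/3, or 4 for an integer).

C = (10, 2)
A = (4, 4)

1. A_x = 4  [A = 2·M−B = 2·(15/2, 8)−(11, 12)]
2. A_y = 4  [A = 2·M−B = 2·(15/2, 8)−(11, 12)]
   so A = (4, 4)
3. C_x = 10  [C = 2·N−B = 2·(21/2, 7)−(11, 12)]
4. C_y = 2  [C = 2·N−B = 2·(21/2, 7)−(11, 12)]
   so C = (10, 2)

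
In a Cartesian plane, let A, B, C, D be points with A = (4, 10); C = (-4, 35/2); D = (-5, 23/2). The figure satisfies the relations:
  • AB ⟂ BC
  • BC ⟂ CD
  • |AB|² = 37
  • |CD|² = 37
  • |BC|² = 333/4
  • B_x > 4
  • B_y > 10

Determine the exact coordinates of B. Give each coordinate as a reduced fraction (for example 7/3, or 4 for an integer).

B = (5, 16)

1. B_x = 5  [[BC ⟂ CD ⇒ 1x+6y-101=0] ∩ [|B−(4, 10)|²=37]]
2. B_y = 16  [[BC ⟂ CD ⇒ 1x+6y-101=0] ∩ [|B−(4, 10)|²=37]]
   so B = (5, 16)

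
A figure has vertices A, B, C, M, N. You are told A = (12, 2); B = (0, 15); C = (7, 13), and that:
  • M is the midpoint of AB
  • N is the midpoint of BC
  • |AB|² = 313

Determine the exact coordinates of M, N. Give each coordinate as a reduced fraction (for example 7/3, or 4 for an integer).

M = (6, 17/2)
N = (7/2, 14)

1. M_x = 6  [2·M = A+B = (12, 2)+(0, 15)]
2. M_y = 17/2  [2·M = A+B = (12, 2)+(0, 15)]
   so M = (6, 17/2)
3. N_x = 7/2  [2·N = B+C = (0, 15)+(7, 13)]
4. N_y = 14  [2·N = B+C = (0, 15)+(7, 13)]
   so N = (7/2, 14)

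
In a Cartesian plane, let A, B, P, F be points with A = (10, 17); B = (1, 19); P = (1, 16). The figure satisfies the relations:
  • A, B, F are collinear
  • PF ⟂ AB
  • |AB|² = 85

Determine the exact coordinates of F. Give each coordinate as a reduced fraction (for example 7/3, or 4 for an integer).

1. F_x = 139/85  [[A, B, F are collinear ⇒ -2x-9y+173=0] ∩ [PF ⟂ AB ⇒ -9x+2y-23=0]]
2. F_y = 1603/85  [[A, B, F are collinear ⇒ -2x-9y+173=0] ∩ [PF ⟂ AB ⇒ -9x+2y-23=0]]
   so F = (139/85, 1603/85)

F = (139/85, 1603/85)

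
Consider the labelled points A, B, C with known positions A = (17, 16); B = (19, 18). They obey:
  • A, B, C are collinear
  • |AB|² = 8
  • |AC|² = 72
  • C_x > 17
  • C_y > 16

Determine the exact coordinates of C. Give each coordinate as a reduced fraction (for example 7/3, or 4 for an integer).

1. C_x = 23  [[A, B, C are collinear ⇒ -2x+2y+2=0] ∩ [|C−(17, 16)|²=72]]
2. C_y = 22  [[A, B, C are collinear ⇒ -2x+2y+2=0] ∩ [|C−(17, 16)|²=72]]
   so C = (23, 22)

C = (23, 22)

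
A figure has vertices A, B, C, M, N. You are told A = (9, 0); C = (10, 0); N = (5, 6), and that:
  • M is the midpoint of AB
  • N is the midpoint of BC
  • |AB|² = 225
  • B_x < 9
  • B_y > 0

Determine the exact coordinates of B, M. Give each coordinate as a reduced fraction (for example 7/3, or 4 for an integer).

1. B_x = 0  [B = 2·N−C = 2·(5, 6)−(10, 0)]
2. B_y = 12  [B = 2·N−C = 2·(5, 6)−(10, 0)]
   so B = (0, 12)
3. M_x = 9/2  [2·M = A+B = (9, 0)+(0, 12)]
4. M_y = 6  [2·M = A+B = (9, 0)+(0, 12)]
   so M = (9/2, 6)

B = (0, 12)
M = (9/2, 6)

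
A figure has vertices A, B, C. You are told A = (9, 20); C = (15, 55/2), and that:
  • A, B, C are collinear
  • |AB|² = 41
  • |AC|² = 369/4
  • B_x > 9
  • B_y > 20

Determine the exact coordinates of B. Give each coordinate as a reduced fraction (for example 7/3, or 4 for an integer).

B = (13, 25)

1. B_x = 13  [[A, B, C are collinear ⇒ 15/2x-6y+105/2=0] ∩ [|B−(9, 20)|²=41]]
2. B_y = 25  [[A, B, C are collinear ⇒ 15/2x-6y+105/2=0] ∩ [|B−(9, 20)|²=41]]
   so B = (13, 25)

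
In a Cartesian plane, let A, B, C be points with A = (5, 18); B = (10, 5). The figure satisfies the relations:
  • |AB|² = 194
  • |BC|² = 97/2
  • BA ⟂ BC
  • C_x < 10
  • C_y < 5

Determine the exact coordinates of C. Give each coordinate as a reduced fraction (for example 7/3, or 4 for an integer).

C = (7/2, 5/2)

1. C_x = 7/2  [[BA ⟂ BC ⇒ -5x+13y-15=0] ∩ [|C−(10, 5)|²=97/2]]
2. C_y = 5/2  [[BA ⟂ BC ⇒ -5x+13y-15=0] ∩ [|C−(10, 5)|²=97/2]]
   so C = (7/2, 5/2)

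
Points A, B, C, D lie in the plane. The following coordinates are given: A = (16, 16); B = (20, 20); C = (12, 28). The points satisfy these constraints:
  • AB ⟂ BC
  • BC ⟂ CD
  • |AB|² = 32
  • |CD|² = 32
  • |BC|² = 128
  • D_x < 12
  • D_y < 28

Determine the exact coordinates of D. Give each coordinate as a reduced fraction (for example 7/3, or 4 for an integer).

D = (8, 24)

1. D_x = 8  [[BC ⟂ CD ⇒ -8x+8y-128=0] ∩ [|D−(12, 28)|²=32]]
2. D_y = 24  [[BC ⟂ CD ⇒ -8x+8y-128=0] ∩ [|D−(12, 28)|²=32]]
   so D = (8, 24)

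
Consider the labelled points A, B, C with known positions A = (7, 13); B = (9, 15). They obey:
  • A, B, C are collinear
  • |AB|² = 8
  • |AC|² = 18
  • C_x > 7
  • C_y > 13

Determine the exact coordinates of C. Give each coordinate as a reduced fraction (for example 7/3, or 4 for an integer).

1. C_x = 10  [[A, B, C are collinear ⇒ -2x+2y-12=0] ∩ [|C−(7, 13)|²=18]]
2. C_y = 16  [[A, B, C are collinear ⇒ -2x+2y-12=0] ∩ [|C−(7, 13)|²=18]]
   so C = (10, 16)

C = (10, 16)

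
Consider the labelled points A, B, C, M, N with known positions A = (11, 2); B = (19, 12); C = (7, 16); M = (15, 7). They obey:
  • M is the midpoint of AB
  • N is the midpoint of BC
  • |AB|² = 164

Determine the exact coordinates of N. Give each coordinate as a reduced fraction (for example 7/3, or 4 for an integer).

N = (13, 14)

1. N_x = 13  [2·N = B+C = (19, 12)+(7, 16)]
2. N_y = 14  [2·N = B+C = (19, 12)+(7, 16)]
   so N = (13, 14)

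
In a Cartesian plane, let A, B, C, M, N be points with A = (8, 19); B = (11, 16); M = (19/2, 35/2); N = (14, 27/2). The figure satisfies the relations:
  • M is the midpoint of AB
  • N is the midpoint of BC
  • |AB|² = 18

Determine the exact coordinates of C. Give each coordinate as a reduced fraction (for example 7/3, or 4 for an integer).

1. C_x = 17  [C = 2·N−B = 2·(14, 27/2)−(11, 16)]
2. C_y = 11  [C = 2·N−B = 2·(14, 27/2)−(11, 16)]
   so C = (17, 11)

C = (17, 11)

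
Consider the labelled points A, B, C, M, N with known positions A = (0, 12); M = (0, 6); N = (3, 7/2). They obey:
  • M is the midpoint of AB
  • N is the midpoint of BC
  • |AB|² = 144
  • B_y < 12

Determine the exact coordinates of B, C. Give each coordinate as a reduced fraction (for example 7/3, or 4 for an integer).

1. B_x = 0  [B = 2·M−A = 2·(0, 6)−(0, 12)]
2. B_y = 0  [B = 2·M−A = 2·(0, 6)−(0, 12)]
   so B = (0, 0)
3. C_x = 6  [C = 2·N−B = 2·(3, 7/2)−(0, 0)]
4. C_y = 7  [C = 2·N−B = 2·(3, 7/2)−(0, 0)]
   so C = (6, 7)

B = (0, 0)
C = (6, 7)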